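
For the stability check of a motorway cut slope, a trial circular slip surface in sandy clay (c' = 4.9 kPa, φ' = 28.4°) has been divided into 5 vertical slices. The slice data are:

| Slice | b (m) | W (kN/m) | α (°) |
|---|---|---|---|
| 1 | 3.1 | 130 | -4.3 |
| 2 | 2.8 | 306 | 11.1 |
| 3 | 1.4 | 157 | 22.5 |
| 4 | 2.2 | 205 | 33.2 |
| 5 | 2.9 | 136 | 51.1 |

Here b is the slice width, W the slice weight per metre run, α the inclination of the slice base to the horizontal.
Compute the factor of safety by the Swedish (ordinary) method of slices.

Ordinary method of slices: FS = Σ[c'·Δl_i + (W_i cosα_i)·tanφ'] / Σ W_i sinα_i, with Δl_i = b_i / cosα_i.
Slice 1: Δl = 3.1/cos(-4.3°) = 3.109 m; N'_1 = 130·cos(-4.3°) = 129.6; c'Δl = 15.23; W sinα = -9.7
Slice 2: Δl = 2.8/cos11.1° = 2.853 m; N'_2 = 306·cos11.1° = 300.3; c'Δl = 13.98; W sinα = 58.9
Slice 3: Δl = 1.4/cos22.5° = 1.515 m; N'_3 = 157·cos22.5° = 145.0; c'Δl = 7.43; W sinα = 60.1
Slice 4: Δl = 2.2/cos33.2° = 2.629 m; N'_4 = 205·cos33.2° = 171.5; c'Δl = 12.88; W sinα = 112.3
Slice 5: Δl = 2.9/cos51.1° = 4.618 m; N'_5 = 136·cos51.1° = 85.4; c'Δl = 22.63; W sinα = 105.8
Σc'Δl = 72.2 kN/m; ΣN' = 831.9 kN/m; ΣW sinα = 327.3 kN/m
Resisting = 72.2 + 831.9·tan28.4° = 72.2 + 449.8 = 522.0 kN/m
FS = 522.0 / 327.3 = 1.595

FS = 1.59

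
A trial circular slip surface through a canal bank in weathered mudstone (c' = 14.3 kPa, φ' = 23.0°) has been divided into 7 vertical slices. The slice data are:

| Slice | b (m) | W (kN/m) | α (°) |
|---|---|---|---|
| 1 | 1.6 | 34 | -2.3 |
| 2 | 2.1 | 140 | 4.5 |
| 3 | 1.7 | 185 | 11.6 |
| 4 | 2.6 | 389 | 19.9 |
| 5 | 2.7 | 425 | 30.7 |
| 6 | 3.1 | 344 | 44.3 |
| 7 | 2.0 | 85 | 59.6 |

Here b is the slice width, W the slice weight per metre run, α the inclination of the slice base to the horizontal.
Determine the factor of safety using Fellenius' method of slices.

FS = 1.22

Ordinary method of slices: FS = Σ[c'·Δl_i + (W_i cosα_i)·tanφ'] / Σ W_i sinα_i, with Δl_i = b_i / cosα_i.
Slice 1: Δl = 1.6/cos(-2.3°) = 1.601 m; N'_1 = 34·cos(-2.3°) = 34.0; c'Δl = 22.90; W sinα = -1.4
Slice 2: Δl = 2.1/cos4.5° = 2.106 m; N'_2 = 140·cos4.5° = 139.6; c'Δl = 30.12; W sinα = 11.0
Slice 3: Δl = 1.7/cos11.6° = 1.735 m; N'_3 = 185·cos11.6° = 181.2; c'Δl = 24.82; W sinα = 37.2
Slice 4: Δl = 2.6/cos19.9° = 2.765 m; N'_4 = 389·cos19.9° = 365.8; c'Δl = 39.54; W sinα = 132.4
Slice 5: Δl = 2.7/cos30.7° = 3.140 m; N'_5 = 425·cos30.7° = 365.4; c'Δl = 44.90; W sinα = 217.0
Slice 6: Δl = 3.1/cos44.3° = 4.331 m; N'_6 = 344·cos44.3° = 246.2; c'Δl = 61.94; W sinα = 240.3
Slice 7: Δl = 2.0/cos59.6° = 3.952 m; N'_7 = 85·cos59.6° = 43.0; c'Δl = 56.52; W sinα = 73.3
Σc'Δl = 280.7 kN/m; ΣN' = 1375.2 kN/m; ΣW sinα = 709.8 kN/m
Resisting = 280.7 + 1375.2·tan23.0° = 280.7 + 583.7 = 864.5 kN/m
FS = 864.5 / 709.8 = 1.218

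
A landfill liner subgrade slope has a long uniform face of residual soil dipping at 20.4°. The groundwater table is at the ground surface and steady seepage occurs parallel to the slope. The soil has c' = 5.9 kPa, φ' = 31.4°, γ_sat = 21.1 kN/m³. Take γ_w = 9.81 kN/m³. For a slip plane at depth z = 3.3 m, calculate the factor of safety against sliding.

FS = 1.14

With seepage parallel to the slope and the water table at the surface, the effective normal stress on the slip plane uses the buoyant unit weight γ' = γ_sat − γ_w while the driving shear stress uses γ_sat:
FS = [c' + γ' z cos²β tanφ'] / [γ_sat z sinβ cosβ]
γ' = 21.1 − 9.81 = 11.29 kN/m³
Numerator = 5.9 + 11.29·3.3·cos²20.4°·tan31.4° = 5.9 + 11.29·3.3·0.8785·0.6104 = 25.879 kPa
Denominator = 21.1·3.3·sin20.4°·cos20.4° = 21.1·3.3·0.3486·0.9373 = 22.749 kPa
FS = 25.879 / 22.749 = 1.138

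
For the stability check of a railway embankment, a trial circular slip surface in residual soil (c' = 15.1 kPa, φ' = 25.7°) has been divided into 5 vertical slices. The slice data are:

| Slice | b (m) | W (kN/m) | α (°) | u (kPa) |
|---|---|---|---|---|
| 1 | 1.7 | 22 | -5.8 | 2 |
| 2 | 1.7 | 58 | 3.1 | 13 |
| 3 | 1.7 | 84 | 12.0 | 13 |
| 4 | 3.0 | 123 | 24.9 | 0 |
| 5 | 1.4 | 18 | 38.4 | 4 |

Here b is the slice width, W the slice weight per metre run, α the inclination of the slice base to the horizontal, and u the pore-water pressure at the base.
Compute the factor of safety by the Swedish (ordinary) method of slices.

Ordinary method of slices: FS = Σ[c'·Δl_i + (W_i cosα_i − u_i·Δl_i)·tanφ'] / Σ W_i sinα_i, with Δl_i = b_i / cosα_i.
Slice 1: Δl = 1.7/cos(-5.8°) = 1.709 m; N'_1 = 22·cos(-5.8°) − 2·1.709 = 18.5; c'Δl = 25.80; W sinα = -2.2
Slice 2: Δl = 1.7/cos3.1° = 1.702 m; N'_2 = 58·cos3.1° − 13·1.702 = 35.8; c'Δl = 25.71; W sinα = 3.1
Slice 3: Δl = 1.7/cos12.0° = 1.738 m; N'_3 = 84·cos12.0° − 13·1.738 = 59.6; c'Δl = 26.24; W sinα = 17.5
Slice 4: Δl = 3.0/cos24.9° = 3.307 m; N'_4 = 123·cos24.9° − 0·3.307 = 111.6; c'Δl = 49.94; W sinα = 51.8
Slice 5: Δl = 1.4/cos38.4° = 1.786 m; N'_5 = 18·cos38.4° − 4·1.786 = 7.0; c'Δl = 26.97; W sinα = 11.2
Σc'Δl = 154.7 kN/m; ΣN' = 232.4 kN/m; ΣW sinα = 81.3 kN/m
Resisting = 154.7 + 232.4·tan25.7° = 154.7 + 111.8 = 266.5 kN/m
FS = 266.5 / 81.3 = 3.276

FS = 3.28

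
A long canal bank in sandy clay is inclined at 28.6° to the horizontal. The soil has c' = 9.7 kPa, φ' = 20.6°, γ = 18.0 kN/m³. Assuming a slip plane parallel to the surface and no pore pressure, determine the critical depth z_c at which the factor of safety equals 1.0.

z_c = 4.13 m

Setting FS = 1.00 in FS = [c' + γz cos²β tanφ'] / [γz sinβ cosβ] and solving for z:
z = c' / [γ cosβ (FS·sinβ − cosβ·tanφ')]
  = 9.7 / [18.0·cos28.6°·(1.00·sin28.6° − cos28.6°·tan20.6°)]
  = 9.7 / [18.0·0.8780·(1.00·0.4787 − 0.8780·0.3759)]
  = 9.7 / 2.3497 = 4.128 m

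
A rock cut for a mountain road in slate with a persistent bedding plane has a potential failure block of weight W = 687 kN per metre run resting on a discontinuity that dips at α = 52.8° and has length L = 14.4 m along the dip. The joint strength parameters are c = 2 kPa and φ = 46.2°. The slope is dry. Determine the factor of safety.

Resolving the block weight along and normal to the plane and applying the Mohr–Coulomb strength on the joint:
N' = W cosα = 687·cos52.8° = 415.4 kN/m
Driving force T = W sinα = 687·sin52.8° = 547.2 kN/m
Resisting force R = c·L + N'·tanφ = 2·14.4 + 415.4·tan46.2° = 28.8 + 433.1 = 461.9 kN/m
FS = R / T = 461.9 / 547.2 = 0.844

FS = 0.84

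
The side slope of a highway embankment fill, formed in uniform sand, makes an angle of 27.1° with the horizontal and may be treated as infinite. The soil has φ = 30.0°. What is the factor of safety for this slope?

For a dry cohesionless infinite slope the factor of safety is FS = tanφ / tanβ.
FS = tan30.0° / tan27.1° = 0.5774 / 0.5117 = 1.128

FS = 1.13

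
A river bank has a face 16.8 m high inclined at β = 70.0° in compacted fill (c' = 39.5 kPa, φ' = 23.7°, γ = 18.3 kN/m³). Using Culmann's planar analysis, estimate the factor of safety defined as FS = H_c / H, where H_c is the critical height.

H_c = (4c'/γ) · sinβ cosφ' / [1 − cos(β − φ')]
    = (4·39.5/18.3) · sin70.0°·cos23.7° / [1 − cos46.3°]
    = 8.634 · 0.8604 / 0.3091 = 24.03 m
FS = H_c / H = 24.03 / 16.8 = 1.431

FS = 1.43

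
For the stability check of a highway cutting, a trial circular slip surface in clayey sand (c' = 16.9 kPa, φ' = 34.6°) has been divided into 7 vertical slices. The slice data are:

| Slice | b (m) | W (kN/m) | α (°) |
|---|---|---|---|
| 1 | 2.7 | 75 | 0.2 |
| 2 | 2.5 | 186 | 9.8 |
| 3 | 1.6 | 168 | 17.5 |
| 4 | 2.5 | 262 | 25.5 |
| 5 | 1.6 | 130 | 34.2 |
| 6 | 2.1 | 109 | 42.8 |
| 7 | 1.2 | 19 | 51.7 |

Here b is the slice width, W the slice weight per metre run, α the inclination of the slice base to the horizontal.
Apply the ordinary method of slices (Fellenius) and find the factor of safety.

FS = 2.43

Ordinary method of slices: FS = Σ[c'·Δl_i + (W_i cosα_i)·tanφ'] / Σ W_i sinα_i, with Δl_i = b_i / cosα_i.
Slice 1: Δl = 2.7/cos0.2° = 2.700 m; N'_1 = 75·cos0.2° = 75.0; c'Δl = 45.63; W sinα = 0.3
Slice 2: Δl = 2.5/cos9.8° = 2.537 m; N'_2 = 186·cos9.8° = 183.3; c'Δl = 42.88; W sinα = 31.7
Slice 3: Δl = 1.6/cos17.5° = 1.678 m; N'_3 = 168·cos17.5° = 160.2; c'Δl = 28.35; W sinα = 50.5
Slice 4: Δl = 2.5/cos25.5° = 2.770 m; N'_4 = 262·cos25.5° = 236.5; c'Δl = 46.81; W sinα = 112.8
Slice 5: Δl = 1.6/cos34.2° = 1.935 m; N'_5 = 130·cos34.2° = 107.5; c'Δl = 32.69; W sinα = 73.1
Slice 6: Δl = 2.1/cos42.8° = 2.862 m; N'_6 = 109·cos42.8° = 80.0; c'Δl = 48.37; W sinα = 74.1
Slice 7: Δl = 1.2/cos51.7° = 1.936 m; N'_7 = 19·cos51.7° = 11.8; c'Δl = 32.72; W sinα = 14.9
Σc'Δl = 277.5 kN/m; ΣN' = 854.3 kN/m; ΣW sinα = 357.3 kN/m
Resisting = 277.5 + 854.3·tan34.6° = 277.5 + 589.3 = 866.8 kN/m
FS = 866.8 / 357.3 = 2.426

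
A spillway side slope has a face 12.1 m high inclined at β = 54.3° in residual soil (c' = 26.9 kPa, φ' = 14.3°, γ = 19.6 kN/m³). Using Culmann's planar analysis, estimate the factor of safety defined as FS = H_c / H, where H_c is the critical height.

FS = 1.53

H_c = (4c'/γ) · sinβ cosφ' / [1 − cos(β − φ')]
    = (4·26.9/19.6) · sin54.3°·cos14.3° / [1 − cos40.0°]
    = 5.490 · 0.7869 / 0.2340 = 18.47 m
FS = H_c / H = 18.47 / 12.1 = 1.526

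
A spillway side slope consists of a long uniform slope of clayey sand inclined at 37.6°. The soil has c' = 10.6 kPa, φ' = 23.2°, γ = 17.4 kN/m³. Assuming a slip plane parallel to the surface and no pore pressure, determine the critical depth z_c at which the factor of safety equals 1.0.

Setting FS = 1.00 in FS = [c' + γz cos²β tanφ'] / [γz sinβ cosβ] and solving for z:
z = c' / [γ cosβ (FS·sinβ − cosβ·tanφ')]
  = 10.6 / [17.4·cos37.6°·(1.00·sin37.6° − cos37.6°·tan23.2°)]
  = 10.6 / [17.4·0.7923·(1.00·0.6101 − 0.7923·0.4286)]
  = 10.6 / 3.7300 = 2.842 m

z_c = 2.84 m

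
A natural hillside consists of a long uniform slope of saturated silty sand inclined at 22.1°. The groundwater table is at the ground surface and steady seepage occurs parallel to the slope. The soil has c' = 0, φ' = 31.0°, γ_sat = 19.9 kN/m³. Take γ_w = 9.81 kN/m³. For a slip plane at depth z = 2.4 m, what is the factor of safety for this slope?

With seepage parallel to the slope and the water table at the surface, the effective normal stress on the slip plane uses the buoyant unit weight γ' = γ_sat − γ_w while the driving shear stress uses γ_sat:
FS = [c' + γ' z cos²β tanφ'] / [γ_sat z sinβ cosβ]
(For c' = 0 this reduces to FS = (γ'/γ_sat)·tanφ'/tanβ.)
γ' = 19.9 − 9.81 = 10.09 kN/m³
Numerator = 0.0 + 10.09·2.4·cos²22.1°·tan31.0° = 0.0 + 10.09·2.4·0.8585·0.6009 = 12.491 kPa
Denominator = 19.9·2.4·sin22.1°·cos22.1° = 19.9·2.4·0.3762·0.9265 = 16.648 kPa
FS = 12.491 / 16.648 = 0.750

FS = 0.75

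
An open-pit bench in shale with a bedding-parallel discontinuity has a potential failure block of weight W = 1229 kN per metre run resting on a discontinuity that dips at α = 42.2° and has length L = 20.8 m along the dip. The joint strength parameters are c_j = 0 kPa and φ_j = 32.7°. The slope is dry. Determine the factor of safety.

Resolving the block weight along and normal to the plane and applying the Mohr–Coulomb strength on the joint:
N' = W cosα = 1229·cos42.2° = 910.4 kN/m
Driving force T = W sinα = 1229·sin42.2° = 825.5 kN/m
Resisting force R = c_j·L + N'·tanφ_j = 0·20.8 + 910.4·tan32.7° = 0.0 + 584.5 = 584.5 kN/m
FS = R / T = 584.5 / 825.5 = 0.708

FS = 0.71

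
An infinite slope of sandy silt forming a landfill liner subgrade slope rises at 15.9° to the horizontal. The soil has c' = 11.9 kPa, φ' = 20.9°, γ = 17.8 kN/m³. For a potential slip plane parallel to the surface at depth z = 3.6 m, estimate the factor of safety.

For an infinite slope with a slip plane parallel to the surface (no pore pressure): FS = [c' + γz cos²β tanφ'] / [γz sinβ cosβ].
γz = 17.8·3.6 = 64.08 kN/m²
Numerator = 11.9 + 64.08·cos²15.9°·tan20.9° = 11.9 + 64.08·0.9249·0.3819 = 34.533 kPa
Denominator = 64.08·sin15.9°·cos15.9° = 64.08·0.2740·0.9617 = 16.884 kPa
FS = 34.533 / 16.884 = 2.045

FS = 2.05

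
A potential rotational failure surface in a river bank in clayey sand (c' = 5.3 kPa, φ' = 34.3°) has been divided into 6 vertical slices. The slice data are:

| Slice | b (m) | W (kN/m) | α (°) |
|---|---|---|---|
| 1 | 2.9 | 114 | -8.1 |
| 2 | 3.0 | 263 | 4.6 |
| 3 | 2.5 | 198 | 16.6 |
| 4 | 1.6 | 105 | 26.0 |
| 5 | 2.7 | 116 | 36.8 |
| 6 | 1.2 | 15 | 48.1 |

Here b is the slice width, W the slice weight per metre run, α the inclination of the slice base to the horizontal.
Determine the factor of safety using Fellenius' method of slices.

Ordinary method of slices: FS = Σ[c'·Δl_i + (W_i cosα_i)·tanφ'] / Σ W_i sinα_i, with Δl_i = b_i / cosα_i.
Slice 1: Δl = 2.9/cos(-8.1°) = 2.929 m; N'_1 = 114·cos(-8.1°) = 112.9; c'Δl = 15.52; W sinα = -16.1
Slice 2: Δl = 3.0/cos4.6° = 3.010 m; N'_2 = 263·cos4.6° = 262.2; c'Δl = 15.95; W sinα = 21.1
Slice 3: Δl = 2.5/cos16.6° = 2.609 m; N'_3 = 198·cos16.6° = 189.7; c'Δl = 13.83; W sinα = 56.6
Slice 4: Δl = 1.6/cos26.0° = 1.780 m; N'_4 = 105·cos26.0° = 94.4; c'Δl = 9.43; W sinα = 46.0
Slice 5: Δl = 2.7/cos36.8° = 3.372 m; N'_5 = 116·cos36.8° = 92.9; c'Δl = 17.87; W sinα = 69.5
Slice 6: Δl = 1.2/cos48.1° = 1.797 m; N'_6 = 15·cos48.1° = 10.0; c'Δl = 9.52; W sinα = 11.2
Σc'Δl = 82.1 kN/m; ΣN' = 762.0 kN/m; ΣW sinα = 188.3 kN/m
Resisting = 82.1 + 762.0·tan34.3° = 82.1 + 519.8 = 602.0 kN/m
FS = 602.0 / 188.3 = 3.197

FS = 3.20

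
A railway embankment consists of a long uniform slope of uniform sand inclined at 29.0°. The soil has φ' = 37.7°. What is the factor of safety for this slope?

For a dry cohesionless infinite slope the factor of safety is FS = tanφ' / tanβ.
FS = tan37.7° / tan29.0° = 0.7729 / 0.5543 = 1.394

FS = 1.39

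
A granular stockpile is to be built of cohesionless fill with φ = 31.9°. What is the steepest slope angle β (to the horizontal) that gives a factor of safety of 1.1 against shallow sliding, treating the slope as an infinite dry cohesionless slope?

For an infinite dry cohesionless slope FS = tanφ/tanβ, so tanβ = tanφ / FS.
tanβ = tan31.9° / 1.1 = 0.6224 / 1.1 = 0.5659
β = arctan(0.5659) = 29.50°

β = 29.5°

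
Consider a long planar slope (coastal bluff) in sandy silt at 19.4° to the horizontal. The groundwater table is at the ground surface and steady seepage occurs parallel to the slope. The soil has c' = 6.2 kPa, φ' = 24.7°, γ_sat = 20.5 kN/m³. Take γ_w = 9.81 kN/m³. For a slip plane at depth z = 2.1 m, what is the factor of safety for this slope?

With seepage parallel to the slope and the water table at the surface, the effective normal stress on the slip plane uses the buoyant unit weight γ' = γ_sat − γ_w while the driving shear stress uses γ_sat:
FS = [c' + γ' z cos²β tanφ'] / [γ_sat z sinβ cosβ]
γ' = 20.5 − 9.81 = 10.69 kN/m³
Numerator = 6.2 + 10.69·2.1·cos²19.4°·tan24.7° = 6.2 + 10.69·2.1·0.8897·0.4599 = 15.386 kPa
Denominator = 20.5·2.1·sin19.4°·cos19.4° = 20.5·2.1·0.3322·0.9432 = 13.488 kPa
FS = 15.386 / 13.488 = 1.141

FS = 1.14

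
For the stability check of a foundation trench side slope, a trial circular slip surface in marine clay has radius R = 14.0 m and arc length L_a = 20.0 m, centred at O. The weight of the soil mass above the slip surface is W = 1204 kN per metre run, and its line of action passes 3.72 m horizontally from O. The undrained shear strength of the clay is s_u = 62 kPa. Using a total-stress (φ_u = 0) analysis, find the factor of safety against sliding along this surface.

FS = 3.88

Taking moments about the centre O, the resisting moment is provided by the undrained shear strength acting along the arc:
M_R = s_u·L_a·R = 62·20.00·14.0 = 17360.0 kN·m/m
M_D = W·d = 1204·3.72 = 4478.9 kN·m/m
FS = M_R / M_D = 17360.0 / 4478.9 = 3.876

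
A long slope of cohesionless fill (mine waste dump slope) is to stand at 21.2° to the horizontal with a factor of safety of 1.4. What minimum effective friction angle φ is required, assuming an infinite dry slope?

φ = 28.5°

FS = tanφ/tanβ ⇒ tanφ = FS · tanβ = 1.4 · tan21.2° = 0.5430
φ = arctan(0.5430) = 28.50°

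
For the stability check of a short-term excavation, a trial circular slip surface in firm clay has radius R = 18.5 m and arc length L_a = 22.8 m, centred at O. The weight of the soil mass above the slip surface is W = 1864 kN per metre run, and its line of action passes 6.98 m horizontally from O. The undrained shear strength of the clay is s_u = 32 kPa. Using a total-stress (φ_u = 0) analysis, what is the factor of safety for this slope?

Taking moments about the centre O, the resisting moment is provided by the undrained shear strength acting along the arc:
M_R = s_u·L_a·R = 32·22.80·18.5 = 13497.6 kN·m/m
M_D = W·d = 1864·6.98 = 13010.7 kN·m/m
FS = M_R / M_D = 13497.6 / 13010.7 = 1.037

FS = 1.04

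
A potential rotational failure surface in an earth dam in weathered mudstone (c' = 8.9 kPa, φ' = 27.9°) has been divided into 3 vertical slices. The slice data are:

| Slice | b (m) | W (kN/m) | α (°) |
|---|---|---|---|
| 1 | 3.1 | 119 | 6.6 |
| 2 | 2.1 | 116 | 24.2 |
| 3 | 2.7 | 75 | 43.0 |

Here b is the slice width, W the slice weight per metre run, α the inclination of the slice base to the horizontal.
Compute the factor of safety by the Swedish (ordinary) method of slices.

FS = 2.04

Ordinary method of slices: FS = Σ[c'·Δl_i + (W_i cosα_i)·tanφ'] / Σ W_i sinα_i, with Δl_i = b_i / cosα_i.
Slice 1: Δl = 3.1/cos6.6° = 3.121 m; N'_1 = 119·cos6.6° = 118.2; c'Δl = 27.77; W sinα = 13.7
Slice 2: Δl = 2.1/cos24.2° = 2.302 m; N'_2 = 116·cos24.2° = 105.8; c'Δl = 20.49; W sinα = 47.6
Slice 3: Δl = 2.7/cos43.0° = 3.692 m; N'_3 = 75·cos43.0° = 54.9; c'Δl = 32.86; W sinα = 51.1
Σc'Δl = 81.1 kN/m; ΣN' = 278.9 kN/m; ΣW sinα = 112.4 kN/m
Resisting = 81.1 + 278.9·tan27.9° = 81.1 + 147.7 = 228.8 kN/m
FS = 228.8 / 112.4 = 2.036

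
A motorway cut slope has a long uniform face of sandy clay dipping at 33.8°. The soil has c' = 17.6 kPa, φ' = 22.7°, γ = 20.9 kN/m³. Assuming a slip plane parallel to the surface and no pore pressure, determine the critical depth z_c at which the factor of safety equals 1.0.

z_c = 4.86 m

Setting FS = 1.00 in FS = [c' + γz cos²β tanφ'] / [γz sinβ cosβ] and solving for z:
z = c' / [γ cosβ (FS·sinβ − cosβ·tanφ')]
  = 17.6 / [20.9·cos33.8°·(1.00·sin33.8° − cos33.8°·tan22.7°)]
  = 17.6 / [20.9·0.8310·(1.00·0.5563 − 0.8310·0.4183)]
  = 17.6 / 3.6244 = 4.856 m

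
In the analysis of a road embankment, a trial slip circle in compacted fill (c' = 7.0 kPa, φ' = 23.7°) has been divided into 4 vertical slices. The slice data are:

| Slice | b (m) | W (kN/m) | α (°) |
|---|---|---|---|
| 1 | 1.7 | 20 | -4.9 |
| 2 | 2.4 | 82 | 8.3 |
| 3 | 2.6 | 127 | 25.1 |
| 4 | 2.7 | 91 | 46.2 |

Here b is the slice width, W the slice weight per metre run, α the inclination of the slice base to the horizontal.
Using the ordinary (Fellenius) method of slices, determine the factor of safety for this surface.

Ordinary method of slices: FS = Σ[c'·Δl_i + (W_i cosα_i)·tanφ'] / Σ W_i sinα_i, with Δl_i = b_i / cosα_i.
Slice 1: Δl = 1.7/cos(-4.9°) = 1.706 m; N'_1 = 20·cos(-4.9°) = 19.9; c'Δl = 11.94; W sinα = -1.7
Slice 2: Δl = 2.4/cos8.3° = 2.425 m; N'_2 = 82·cos8.3° = 81.1; c'Δl = 16.98; W sinα = 11.8
Slice 3: Δl = 2.6/cos25.1° = 2.871 m; N'_3 = 127·cos25.1° = 115.0; c'Δl = 20.10; W sinα = 53.9
Slice 4: Δl = 2.7/cos46.2° = 3.901 m; N'_4 = 91·cos46.2° = 63.0; c'Δl = 27.31; W sinα = 65.7
Σc'Δl = 76.3 kN/m; ΣN' = 279.1 kN/m; ΣW sinα = 129.7 kN/m
Resisting = 76.3 + 279.1·tan23.7° = 76.3 + 122.5 = 198.8 kN/m
FS = 198.8 / 129.7 = 1.533

FS = 1.53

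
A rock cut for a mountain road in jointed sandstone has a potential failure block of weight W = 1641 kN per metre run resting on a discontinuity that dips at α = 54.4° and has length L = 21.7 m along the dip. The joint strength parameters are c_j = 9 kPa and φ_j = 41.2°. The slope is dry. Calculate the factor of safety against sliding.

Resolving the block weight along and normal to the plane and applying the Mohr–Coulomb strength on the joint:
N' = W cosα = 1641·cos54.4° = 955.3 kN/m
Driving force T = W sinα = 1641·sin54.4° = 1334.3 kN/m
Resisting force R = c_j·L + N'·tanφ_j = 9·21.7 + 955.3·tan41.2° = 195.3 + 836.3 = 1031.6 kN/m
FS = R / T = 1031.6 / 1334.3 = 0.773

FS = 0.77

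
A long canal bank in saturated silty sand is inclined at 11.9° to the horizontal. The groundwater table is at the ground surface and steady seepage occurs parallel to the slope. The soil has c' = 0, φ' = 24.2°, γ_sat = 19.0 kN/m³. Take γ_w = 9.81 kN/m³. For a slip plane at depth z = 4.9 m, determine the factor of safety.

FS = 1.03

With seepage parallel to the slope and the water table at the surface, the effective normal stress on the slip plane uses the buoyant unit weight γ' = γ_sat − γ_w while the driving shear stress uses γ_sat:
FS = [c' + γ' z cos²β tanφ'] / [γ_sat z sinβ cosβ]
(For c' = 0 this reduces to FS = (γ'/γ_sat)·tanφ'/tanβ.)
γ' = 19.0 − 9.81 = 9.19 kN/m³
Numerator = 0.0 + 9.19·4.9·cos²11.9°·tan24.2° = 0.0 + 9.19·4.9·0.9575·0.4494 = 19.377 kPa
Denominator = 19.0·4.9·sin11.9°·cos11.9° = 19.0·4.9·0.2062·0.9785 = 18.785 kPa
FS = 19.377 / 18.785 = 1.032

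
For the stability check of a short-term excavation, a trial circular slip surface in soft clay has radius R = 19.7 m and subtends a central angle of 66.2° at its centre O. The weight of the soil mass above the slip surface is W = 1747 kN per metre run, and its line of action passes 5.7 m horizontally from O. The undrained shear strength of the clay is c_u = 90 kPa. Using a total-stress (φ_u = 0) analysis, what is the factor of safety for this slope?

Taking moments about the centre O, the resisting moment is provided by the undrained shear strength acting along the arc:
Arc length L_a = R·θ = 19.7·(66.2°·π/180) = 19.7·1.1554 = 22.76 m
M_R = c_u·L_a·R = 90·22.76·19.7 = 40356.2 kN·m/m
M_D = W·d = 1747·5.7 = 9957.9 kN·m/m
FS = M_R / M_D = 40356.2 / 9957.9 = 4.053

FS = 4.05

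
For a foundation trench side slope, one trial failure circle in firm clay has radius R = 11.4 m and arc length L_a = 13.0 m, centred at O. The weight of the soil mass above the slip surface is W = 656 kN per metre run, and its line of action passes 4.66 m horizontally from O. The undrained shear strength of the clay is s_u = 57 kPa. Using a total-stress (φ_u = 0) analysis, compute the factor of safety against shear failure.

Taking moments about the centre O, the resisting moment is provided by the undrained shear strength acting along the arc:
M_R = s_u·L_a·R = 57·13.00·11.4 = 8447.4 kN·m/m
M_D = W·d = 656·4.66 = 3057.0 kN·m/m
FS = M_R / M_D = 8447.4 / 3057.0 = 2.763

FS = 2.76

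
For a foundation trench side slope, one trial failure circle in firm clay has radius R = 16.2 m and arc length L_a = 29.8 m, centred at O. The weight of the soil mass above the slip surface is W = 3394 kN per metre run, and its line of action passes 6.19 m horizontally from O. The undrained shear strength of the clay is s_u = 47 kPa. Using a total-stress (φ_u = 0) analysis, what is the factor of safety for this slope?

Taking moments about the centre O, the resisting moment is provided by the undrained shear strength acting along the arc:
M_R = s_u·L_a·R = 47·29.80·16.2 = 22689.7 kN·m/m
M_D = W·d = 3394·6.19 = 21008.9 kN·m/m
FS = M_R / M_D = 22689.7 / 21008.9 = 1.080

FS = 1.08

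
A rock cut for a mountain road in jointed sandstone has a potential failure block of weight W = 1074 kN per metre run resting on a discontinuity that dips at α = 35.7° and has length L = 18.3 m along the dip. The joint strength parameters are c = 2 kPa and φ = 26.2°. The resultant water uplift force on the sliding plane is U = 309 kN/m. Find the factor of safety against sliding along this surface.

Resolving the block weight along and normal to the plane and applying the Mohr–Coulomb strength on the joint:
N' = W cosα − U = 1074·cos35.7° − 309 = 563.2 kN/m
Driving force T = W sinα = 1074·sin35.7° = 626.7 kN/m
Resisting force R = c·L + N'·tanφ = 2·18.3 + 563.2·tan26.2° = 36.6 + 277.1 = 313.7 kN/m
FS = R / T = 313.7 / 626.7 = 0.501

FS = 0.50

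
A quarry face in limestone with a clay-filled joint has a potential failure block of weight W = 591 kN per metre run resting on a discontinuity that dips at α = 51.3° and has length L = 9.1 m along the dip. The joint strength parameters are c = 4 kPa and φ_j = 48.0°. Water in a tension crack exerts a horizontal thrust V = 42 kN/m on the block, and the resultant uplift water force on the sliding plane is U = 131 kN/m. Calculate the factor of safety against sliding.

Resolving the block weight along and normal to the plane and applying the Mohr–Coulomb strength on the joint:
N' = W cosα − U − V sinα = 591·cos51.3° − 131 − 42·sin51.3° = 205.7 kN/m
Driving force T = W sinα + V cosα = 591·sin51.3° + 42·cos51.3° = 487.5 kN/m
Resisting force R = c·L + N'·tanφ_j = 4·9.1 + 205.7·tan48.0° = 36.4 + 228.5 = 264.9 kN/m
FS = R / T = 264.9 / 487.5 = 0.543

FS = 0.54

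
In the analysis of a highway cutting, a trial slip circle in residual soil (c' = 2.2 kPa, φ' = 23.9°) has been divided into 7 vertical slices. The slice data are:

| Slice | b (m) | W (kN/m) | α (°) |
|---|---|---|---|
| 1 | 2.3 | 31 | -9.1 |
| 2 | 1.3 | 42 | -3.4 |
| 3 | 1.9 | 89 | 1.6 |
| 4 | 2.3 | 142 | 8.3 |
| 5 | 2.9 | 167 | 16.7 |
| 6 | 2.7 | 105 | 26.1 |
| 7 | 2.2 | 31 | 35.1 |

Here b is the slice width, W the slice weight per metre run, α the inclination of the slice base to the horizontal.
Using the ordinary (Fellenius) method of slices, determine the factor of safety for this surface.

FS = 2.31

Ordinary method of slices: FS = Σ[c'·Δl_i + (W_i cosα_i)·tanφ'] / Σ W_i sinα_i, with Δl_i = b_i / cosα_i.
Slice 1: Δl = 2.3/cos(-9.1°) = 2.329 m; N'_1 = 31·cos(-9.1°) = 30.6; c'Δl = 5.12; W sinα = -4.9
Slice 2: Δl = 1.3/cos(-3.4°) = 1.302 m; N'_2 = 42·cos(-3.4°) = 41.9; c'Δl = 2.87; W sinα = -2.5
Slice 3: Δl = 1.9/cos1.6° = 1.901 m; N'_3 = 89·cos1.6° = 89.0; c'Δl = 4.18; W sinα = 2.5
Slice 4: Δl = 2.3/cos8.3° = 2.324 m; N'_4 = 142·cos8.3° = 140.5; c'Δl = 5.11; W sinα = 20.5
Slice 5: Δl = 2.9/cos16.7° = 3.028 m; N'_5 = 167·cos16.7° = 160.0; c'Δl = 6.66; W sinα = 48.0
Slice 6: Δl = 2.7/cos26.1° = 3.007 m; N'_6 = 105·cos26.1° = 94.3; c'Δl = 6.61; W sinα = 46.2
Slice 7: Δl = 2.2/cos35.1° = 2.689 m; N'_7 = 31·cos35.1° = 25.4; c'Δl = 5.92; W sinα = 17.8
Σc'Δl = 36.5 kN/m; ΣN' = 581.6 kN/m; ΣW sinα = 127.6 kN/m
Resisting = 36.5 + 581.6·tan23.9° = 36.5 + 257.7 = 294.2 kN/m
FS = 294.2 / 127.6 = 2.306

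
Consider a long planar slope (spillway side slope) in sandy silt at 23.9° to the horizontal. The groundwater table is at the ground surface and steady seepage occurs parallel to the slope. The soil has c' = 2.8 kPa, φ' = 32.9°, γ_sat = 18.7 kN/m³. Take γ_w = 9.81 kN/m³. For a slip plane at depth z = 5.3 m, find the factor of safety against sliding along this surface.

FS = 0.77

With seepage parallel to the slope and the water table at the surface, the effective normal stress on the slip plane uses the buoyant unit weight γ' = γ_sat − γ_w while the driving shear stress uses γ_sat:
FS = [c' + γ' z cos²β tanφ'] / [γ_sat z sinβ cosβ]
γ' = 18.7 − 9.81 = 8.89 kN/m³
Numerator = 2.8 + 8.89·5.3·cos²23.9°·tan32.9° = 2.8 + 8.89·5.3·0.8359·0.6469 = 28.278 kPa
Denominator = 18.7·5.3·sin23.9°·cos23.9° = 18.7·5.3·0.4051·0.9143 = 36.711 kPa
FS = 28.278 / 36.711 = 0.770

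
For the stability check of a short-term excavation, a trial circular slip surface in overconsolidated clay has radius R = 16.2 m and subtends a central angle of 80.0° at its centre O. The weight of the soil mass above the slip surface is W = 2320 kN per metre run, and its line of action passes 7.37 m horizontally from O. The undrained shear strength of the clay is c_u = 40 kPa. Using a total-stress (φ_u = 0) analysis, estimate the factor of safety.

Taking moments about the centre O, the resisting moment is provided by the undrained shear strength acting along the arc:
Arc length L_a = R·θ = 16.2·(80.0°·π/180) = 16.2·1.3963 = 22.62 m
M_R = c_u·L_a·R = 40·22.62·16.2 = 14657.4 kN·m/m
M_D = W·d = 2320·7.37 = 17098.4 kN·m/m
FS = M_R / M_D = 14657.4 / 17098.4 = 0.857

FS = 0.86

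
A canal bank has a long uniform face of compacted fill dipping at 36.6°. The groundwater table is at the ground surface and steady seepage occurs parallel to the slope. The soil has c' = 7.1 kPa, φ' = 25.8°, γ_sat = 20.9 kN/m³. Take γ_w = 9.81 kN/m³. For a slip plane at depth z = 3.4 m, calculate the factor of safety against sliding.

With seepage parallel to the slope and the water table at the surface, the effective normal stress on the slip plane uses the buoyant unit weight γ' = γ_sat − γ_w while the driving shear stress uses γ_sat:
FS = [c' + γ' z cos²β tanφ'] / [γ_sat z sinβ cosβ]
γ' = 20.9 − 9.81 = 11.09 kN/m³
Numerator = 7.1 + 11.09·3.4·cos²36.6°·tan25.8° = 7.1 + 11.09·3.4·0.6445·0.4834 = 18.848 kPa
Denominator = 20.9·3.4·sin36.6°·cos36.6° = 20.9·3.4·0.5962·0.8028 = 34.014 kPa
FS = 18.848 / 34.014 = 0.554

FS = 0.55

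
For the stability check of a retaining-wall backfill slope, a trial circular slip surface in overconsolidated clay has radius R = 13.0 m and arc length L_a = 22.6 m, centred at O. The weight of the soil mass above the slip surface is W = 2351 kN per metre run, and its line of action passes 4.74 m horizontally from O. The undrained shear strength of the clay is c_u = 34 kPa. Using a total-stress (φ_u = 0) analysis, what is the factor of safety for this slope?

FS = 0.90

Taking moments about the centre O, the resisting moment is provided by the undrained shear strength acting along the arc:
M_R = c_u·L_a·R = 34·22.60·13.0 = 9989.2 kN·m/m
M_D = W·d = 2351·4.74 = 11143.7 kN·m/m
FS = M_R / M_D = 9989.2 / 11143.7 = 0.896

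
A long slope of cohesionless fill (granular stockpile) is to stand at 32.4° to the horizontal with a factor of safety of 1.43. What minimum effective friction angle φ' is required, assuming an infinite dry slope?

FS = tanφ'/tanβ ⇒ tanφ' = FS · tanβ = 1.43 · tan32.4° = 0.9075
φ' = arctan(0.9075) = 42.22°

φ' = 42.2°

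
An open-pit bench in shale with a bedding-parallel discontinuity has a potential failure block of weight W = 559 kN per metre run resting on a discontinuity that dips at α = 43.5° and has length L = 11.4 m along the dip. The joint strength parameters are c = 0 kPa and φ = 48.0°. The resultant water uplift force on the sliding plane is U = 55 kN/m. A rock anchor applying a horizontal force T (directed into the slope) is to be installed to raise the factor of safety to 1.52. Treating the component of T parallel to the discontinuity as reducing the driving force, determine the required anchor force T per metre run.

T = 105 kN/m

Resolving forces along and normal to the sliding plane, with the horizontal anchor force T adding T·sinα to the effective normal force and T·cosα acting up the plane against the driving force:
FS = [cL + (W cosα − U + T sinα) tanφ] / [W sinα − T cosα]
Without the anchor: N' = 350.5 kN/m, driving T_d = 384.8 kN/m, resisting R = 0·11.4 + 350.5·tan48.0° = 389.3 kN/m, FS = 1.01.
Setting FS = 1.52 and solving for T:
1.52·(384.8 − T cos43.5°) = 389.3 + T sin43.5°·tan48.0°
T·(sin43.5°·tan48.0° + 1.52·cos43.5°) = 1.52·384.8 − 389.3
T·(0.6884·1.1106 + 1.52·0.7254) = 584.9 − 389.3 = 195.6
T·1.8671 = 195.6
T = 104.8 kN/m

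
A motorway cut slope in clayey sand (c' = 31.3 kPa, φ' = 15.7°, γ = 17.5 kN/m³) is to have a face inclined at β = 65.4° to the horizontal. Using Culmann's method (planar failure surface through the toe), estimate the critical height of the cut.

H_c = 17.73 m

Culmann's analysis gives the critical failure plane at α_cr = (β + φ')/2 = (65.4 + 15.7)/2 = 40.6°, and the critical height
H_c = (4c'/γ) · sinβ cosφ' / [1 − cos(β − φ')]
    = (4·31.3/17.5) · sin65.4°·cos15.7° / [1 − cos(49.7°)]
    = 7.154 · 0.9092·0.9627 / [1 − 0.6468]
    = 7.154 · 0.8753 / 0.3532
    = 17.73 m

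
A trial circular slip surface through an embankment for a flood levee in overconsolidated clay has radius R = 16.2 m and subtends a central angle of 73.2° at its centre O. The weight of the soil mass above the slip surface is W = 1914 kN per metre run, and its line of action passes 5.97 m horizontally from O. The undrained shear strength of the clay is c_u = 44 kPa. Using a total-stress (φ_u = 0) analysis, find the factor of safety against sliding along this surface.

Taking moments about the centre O, the resisting moment is provided by the undrained shear strength acting along the arc:
Arc length L_a = R·θ = 16.2·(73.2°·π/180) = 16.2·1.2776 = 20.70 m
M_R = c_u·L_a·R = 44·20.70·16.2 = 14752.7 kN·m/m
M_D = W·d = 1914·5.97 = 11426.6 kN·m/m
FS = M_R / M_D = 14752.7 / 11426.6 = 1.291

FS = 1.29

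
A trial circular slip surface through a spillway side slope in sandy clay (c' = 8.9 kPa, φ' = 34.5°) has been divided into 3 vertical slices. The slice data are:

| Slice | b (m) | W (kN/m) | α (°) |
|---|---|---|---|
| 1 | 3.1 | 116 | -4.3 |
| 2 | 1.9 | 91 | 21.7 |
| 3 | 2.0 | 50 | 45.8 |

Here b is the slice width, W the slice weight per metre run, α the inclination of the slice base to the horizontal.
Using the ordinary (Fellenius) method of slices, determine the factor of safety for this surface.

FS = 3.83

Ordinary method of slices: FS = Σ[c'·Δl_i + (W_i cosα_i)·tanφ'] / Σ W_i sinα_i, with Δl_i = b_i / cosα_i.
Slice 1: Δl = 3.1/cos(-4.3°) = 3.109 m; N'_1 = 116·cos(-4.3°) = 115.7; c'Δl = 27.67; W sinα = -8.7
Slice 2: Δl = 1.9/cos21.7° = 2.045 m; N'_2 = 91·cos21.7° = 84.6; c'Δl = 18.20; W sinα = 33.6
Slice 3: Δl = 2.0/cos45.8° = 2.869 m; N'_3 = 50·cos45.8° = 34.9; c'Δl = 25.53; W sinα = 35.8
Σc'Δl = 71.4 kN/m; ΣN' = 235.1 kN/m; ΣW sinα = 60.8 kN/m
Resisting = 71.4 + 235.1·tan34.5° = 71.4 + 161.6 = 233.0 kN/m
FS = 233.0 / 60.8 = 3.832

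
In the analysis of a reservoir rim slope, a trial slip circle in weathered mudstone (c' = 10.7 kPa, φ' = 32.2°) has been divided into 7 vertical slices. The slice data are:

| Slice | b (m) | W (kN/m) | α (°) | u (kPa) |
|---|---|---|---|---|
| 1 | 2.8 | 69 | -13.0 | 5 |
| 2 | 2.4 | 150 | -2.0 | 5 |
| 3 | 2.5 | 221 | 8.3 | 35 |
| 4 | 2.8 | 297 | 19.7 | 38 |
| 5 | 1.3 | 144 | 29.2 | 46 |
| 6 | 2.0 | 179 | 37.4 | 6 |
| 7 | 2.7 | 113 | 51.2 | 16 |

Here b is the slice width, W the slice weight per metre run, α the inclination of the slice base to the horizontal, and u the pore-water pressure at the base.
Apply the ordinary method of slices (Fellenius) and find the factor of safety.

Ordinary method of slices: FS = Σ[c'·Δl_i + (W_i cosα_i − u_i·Δl_i)·tanφ'] / Σ W_i sinα_i, with Δl_i = b_i / cosα_i.
Slice 1: Δl = 2.8/cos(-13.0°) = 2.874 m; N'_1 = 69·cos(-13.0°) − 5·2.874 = 52.9; c'Δl = 30.75; W sinα = -15.5
Slice 2: Δl = 2.4/cos(-2.0°) = 2.401 m; N'_2 = 150·cos(-2.0°) − 5·2.401 = 137.9; c'Δl = 25.70; W sinα = -5.2
Slice 3: Δl = 2.5/cos8.3° = 2.526 m; N'_3 = 221·cos8.3° − 35·2.526 = 130.3; c'Δl = 27.03; W sinα = 31.9
Slice 4: Δl = 2.8/cos19.7° = 2.974 m; N'_4 = 297·cos19.7° − 38·2.974 = 166.6; c'Δl = 31.82; W sinα = 100.1
Slice 5: Δl = 1.3/cos29.2° = 1.489 m; N'_5 = 144·cos29.2° − 46·1.489 = 57.2; c'Δl = 15.93; W sinα = 70.3
Slice 6: Δl = 2.0/cos37.4° = 2.518 m; N'_6 = 179·cos37.4° − 6·2.518 = 127.1; c'Δl = 26.94; W sinα = 108.7
Slice 7: Δl = 2.7/cos51.2° = 4.309 m; N'_7 = 113·cos51.2° − 16·4.309 = 1.9; c'Δl = 46.11; W sinα = 88.1
Σc'Δl = 204.3 kN/m; ΣN' = 673.8 kN/m; ΣW sinα = 378.3 kN/m
Resisting = 204.3 + 673.8·tan32.2° = 204.3 + 424.3 = 628.6 kN/m
FS = 628.6 / 378.3 = 1.662

FS = 1.66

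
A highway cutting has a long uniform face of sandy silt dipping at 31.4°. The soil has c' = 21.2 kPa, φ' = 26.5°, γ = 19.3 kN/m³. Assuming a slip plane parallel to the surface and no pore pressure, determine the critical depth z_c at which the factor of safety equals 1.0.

Setting FS = 1.00 in FS = [c' + γz cos²β tanφ'] / [γz sinβ cosβ] and solving for z:
z = c' / [γ cosβ (FS·sinβ − cosβ·tanφ')]
  = 21.2 / [19.3·cos31.4°·(1.00·sin31.4° − cos31.4°·tan26.5°)]
  = 21.2 / [19.3·0.8536·(1.00·0.5210 − 0.8536·0.4986)]
  = 21.2 / 1.5723 = 13.483 m

z_c = 13.48 m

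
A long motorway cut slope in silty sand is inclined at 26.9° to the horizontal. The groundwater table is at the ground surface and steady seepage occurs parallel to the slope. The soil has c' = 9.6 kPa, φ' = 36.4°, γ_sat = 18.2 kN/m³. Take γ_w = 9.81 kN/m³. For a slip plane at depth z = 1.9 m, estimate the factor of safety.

With seepage parallel to the slope and the water table at the surface, the effective normal stress on the slip plane uses the buoyant unit weight γ' = γ_sat − γ_w while the driving shear stress uses γ_sat:
FS = [c' + γ' z cos²β tanφ'] / [γ_sat z sinβ cosβ]
γ' = 18.2 − 9.81 = 8.39 kN/m³
Numerator = 9.6 + 8.39·1.9·cos²26.9°·tan36.4° = 9.6 + 8.39·1.9·0.7953·0.7373 = 18.947 kPa
Denominator = 18.2·1.9·sin26.9°·cos26.9° = 18.2·1.9·0.4524·0.8918 = 13.952 kPa
FS = 18.947 / 13.952 = 1.358

FS = 1.36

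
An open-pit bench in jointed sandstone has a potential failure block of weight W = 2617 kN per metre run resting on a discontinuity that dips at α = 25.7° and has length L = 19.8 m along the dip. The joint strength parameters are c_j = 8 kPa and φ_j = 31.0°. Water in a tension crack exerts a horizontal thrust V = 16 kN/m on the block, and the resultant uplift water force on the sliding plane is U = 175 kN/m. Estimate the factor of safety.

FS = 1.28

Resolving the block weight along and normal to the plane and applying the Mohr–Coulomb strength on the joint:
N' = W cosα − U − V sinα = 2617·cos25.7° − 175 − 16·sin25.7° = 2176.2 kN/m
Driving force T = W sinα + V cosα = 2617·sin25.7° + 16·cos25.7° = 1149.3 kN/m
Resisting force R = c_j·L + N'·tanφ_j = 8·19.8 + 2176.2·tan31.0° = 158.4 + 1307.6 = 1466.0 kN/m
FS = R / T = 1466.0 / 1149.3 = 1.276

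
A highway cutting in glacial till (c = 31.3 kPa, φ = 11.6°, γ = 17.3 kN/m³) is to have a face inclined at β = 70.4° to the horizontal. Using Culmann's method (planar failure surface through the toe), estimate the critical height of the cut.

Culmann's analysis gives the critical failure plane at α_cr = (β + φ)/2 = (70.4 + 11.6)/2 = 41.0°, and the critical height
H_c = (4c/γ) · sinβ cosφ / [1 − cos(β − φ)]
    = (4·31.3/17.3) · sin70.4°·cos11.6° / [1 − cos(58.8°)]
    = 7.237 · 0.9421·0.9796 / [1 − 0.5180]
    = 7.237 · 0.9228 / 0.4820
    = 13.86 m

H_c = 13.86 m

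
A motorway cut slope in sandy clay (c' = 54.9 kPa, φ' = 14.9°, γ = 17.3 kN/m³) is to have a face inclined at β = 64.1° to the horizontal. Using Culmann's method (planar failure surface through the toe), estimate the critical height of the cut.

H_c = 31.84 m

Culmann's analysis gives the critical failure plane at α_cr = (β + φ')/2 = (64.1 + 14.9)/2 = 39.5°, and the critical height
H_c = (4c'/γ) · sinβ cosφ' / [1 − cos(β − φ')]
    = (4·54.9/17.3) · sin64.1°·cos14.9° / [1 − cos(49.2°)]
    = 12.694 · 0.8996·0.9664 / [1 − 0.6534]
    = 12.694 · 0.8693 / 0.3466
    = 31.84 m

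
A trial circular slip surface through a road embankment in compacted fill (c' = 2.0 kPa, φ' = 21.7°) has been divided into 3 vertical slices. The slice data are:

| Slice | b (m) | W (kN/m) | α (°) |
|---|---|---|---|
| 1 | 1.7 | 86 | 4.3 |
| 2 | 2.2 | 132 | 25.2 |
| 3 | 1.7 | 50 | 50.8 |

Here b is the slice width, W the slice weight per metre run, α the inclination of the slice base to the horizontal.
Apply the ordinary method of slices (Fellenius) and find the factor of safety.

FS = 1.06

Ordinary method of slices: FS = Σ[c'·Δl_i + (W_i cosα_i)·tanφ'] / Σ W_i sinα_i, with Δl_i = b_i / cosα_i.
Slice 1: Δl = 1.7/cos4.3° = 1.705 m; N'_1 = 86·cos4.3° = 85.8; c'Δl = 3.41; W sinα = 6.4
Slice 2: Δl = 2.2/cos25.2° = 2.431 m; N'_2 = 132·cos25.2° = 119.4; c'Δl = 4.86; W sinα = 56.2
Slice 3: Δl = 1.7/cos50.8° = 2.690 m; N'_3 = 50·cos50.8° = 31.6; c'Δl = 5.38; W sinα = 38.7
Σc'Δl = 13.7 kN/m; ΣN' = 236.8 kN/m; ΣW sinα = 101.4 kN/m
Resisting = 13.7 + 236.8·tan21.7° = 13.7 + 94.2 = 107.9 kN/m
FS = 107.9 / 101.4 = 1.064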